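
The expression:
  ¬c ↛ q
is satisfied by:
  {q: True, c: False}
  {c: False, q: False}
  {c: True, q: True}


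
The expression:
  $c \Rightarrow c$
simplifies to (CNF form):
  $\text{True}$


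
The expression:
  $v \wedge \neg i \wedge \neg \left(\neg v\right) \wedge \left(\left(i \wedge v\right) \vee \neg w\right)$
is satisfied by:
  {v: True, i: False, w: False}


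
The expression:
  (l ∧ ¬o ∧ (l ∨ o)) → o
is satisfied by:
  {o: True, l: False}
  {l: False, o: False}
  {l: True, o: True}


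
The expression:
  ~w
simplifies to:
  ~w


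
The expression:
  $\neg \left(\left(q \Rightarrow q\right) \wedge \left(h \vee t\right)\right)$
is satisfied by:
  {h: False, t: False}


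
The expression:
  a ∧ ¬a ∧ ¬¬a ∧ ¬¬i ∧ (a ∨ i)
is never true.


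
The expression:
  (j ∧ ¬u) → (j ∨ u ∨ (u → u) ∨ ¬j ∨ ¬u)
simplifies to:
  True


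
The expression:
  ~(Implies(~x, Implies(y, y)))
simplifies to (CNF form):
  False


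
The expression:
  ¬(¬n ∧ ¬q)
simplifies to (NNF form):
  n ∨ q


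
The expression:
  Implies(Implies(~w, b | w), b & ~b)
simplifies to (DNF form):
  ~b & ~w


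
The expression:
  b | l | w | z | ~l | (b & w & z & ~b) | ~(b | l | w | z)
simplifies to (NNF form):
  True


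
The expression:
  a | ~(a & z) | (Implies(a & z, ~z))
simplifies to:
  True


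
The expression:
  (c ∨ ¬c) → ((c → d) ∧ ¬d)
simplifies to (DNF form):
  ¬c ∧ ¬d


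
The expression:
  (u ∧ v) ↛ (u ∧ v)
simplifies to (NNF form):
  False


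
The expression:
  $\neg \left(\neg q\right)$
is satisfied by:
  {q: True}


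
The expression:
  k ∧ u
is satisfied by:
  {u: True, k: True}


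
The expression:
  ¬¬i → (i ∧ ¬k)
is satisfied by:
  {k: False, i: False}
  {i: True, k: False}
  {k: True, i: False}


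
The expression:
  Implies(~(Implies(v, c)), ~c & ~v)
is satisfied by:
  {c: True, v: False}
  {v: False, c: False}
  {v: True, c: True}


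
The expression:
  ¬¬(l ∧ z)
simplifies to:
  l ∧ z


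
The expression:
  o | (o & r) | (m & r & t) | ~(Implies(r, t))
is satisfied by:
  {r: True, o: True, m: True, t: False}
  {r: True, o: True, m: False, t: False}
  {r: True, o: True, t: True, m: True}
  {r: True, o: True, t: True, m: False}
  {o: True, m: True, t: False, r: False}
  {o: True, m: False, t: False, r: False}
  {o: True, t: True, m: True, r: False}
  {o: True, t: True, m: False, r: False}
  {r: True, m: True, t: False, o: False}
  {r: True, m: False, t: False, o: False}
  {r: True, t: True, m: True, o: False}


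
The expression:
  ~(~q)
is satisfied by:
  {q: True}


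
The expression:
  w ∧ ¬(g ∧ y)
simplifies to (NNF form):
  w ∧ (¬g ∨ ¬y)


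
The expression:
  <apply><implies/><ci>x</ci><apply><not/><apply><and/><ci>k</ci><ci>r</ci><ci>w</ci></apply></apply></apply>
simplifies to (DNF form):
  <apply><or/><apply><not/><ci>k</ci></apply><apply><not/><ci>r</ci></apply><apply><not/><ci>w</ci></apply><apply><not/><ci>x</ci></apply></apply>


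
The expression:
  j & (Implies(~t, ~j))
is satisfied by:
  {t: True, j: True}


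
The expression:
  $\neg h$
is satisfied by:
  {h: False}


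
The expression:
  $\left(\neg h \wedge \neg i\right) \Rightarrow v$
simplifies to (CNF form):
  $h \vee i \vee v$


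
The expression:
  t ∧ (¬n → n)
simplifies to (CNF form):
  n ∧ t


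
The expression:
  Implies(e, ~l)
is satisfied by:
  {l: False, e: False}
  {e: True, l: False}
  {l: True, e: False}


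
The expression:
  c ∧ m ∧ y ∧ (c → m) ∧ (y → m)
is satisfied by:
  {c: True, m: True, y: True}


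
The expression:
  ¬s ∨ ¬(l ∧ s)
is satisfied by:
  {l: False, s: False}
  {s: True, l: False}
  {l: True, s: False}


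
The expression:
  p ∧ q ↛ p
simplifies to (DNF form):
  False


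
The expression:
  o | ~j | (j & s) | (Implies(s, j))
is always true.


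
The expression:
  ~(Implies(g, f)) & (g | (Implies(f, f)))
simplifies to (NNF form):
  g & ~f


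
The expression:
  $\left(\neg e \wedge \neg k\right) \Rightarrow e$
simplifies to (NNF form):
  $e \vee k$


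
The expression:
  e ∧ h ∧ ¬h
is never true.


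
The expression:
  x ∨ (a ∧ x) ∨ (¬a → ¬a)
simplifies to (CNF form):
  True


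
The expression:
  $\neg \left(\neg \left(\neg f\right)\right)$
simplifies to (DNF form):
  $\neg f$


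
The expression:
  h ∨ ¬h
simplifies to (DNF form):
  True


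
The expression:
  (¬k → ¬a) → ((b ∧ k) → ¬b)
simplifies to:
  ¬b ∨ ¬k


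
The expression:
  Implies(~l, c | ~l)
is always true.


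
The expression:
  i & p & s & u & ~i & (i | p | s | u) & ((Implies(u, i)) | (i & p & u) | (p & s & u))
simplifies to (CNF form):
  False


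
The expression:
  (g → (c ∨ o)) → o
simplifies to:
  o ∨ (g ∧ ¬c)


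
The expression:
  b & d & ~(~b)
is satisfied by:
  {b: True, d: True}


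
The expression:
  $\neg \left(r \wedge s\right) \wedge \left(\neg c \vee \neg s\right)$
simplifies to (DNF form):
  $\left(\neg c \wedge \neg r\right) \vee \neg s$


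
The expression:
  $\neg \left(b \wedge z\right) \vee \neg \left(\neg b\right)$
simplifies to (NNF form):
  $\text{True}$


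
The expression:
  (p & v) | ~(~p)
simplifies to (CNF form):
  p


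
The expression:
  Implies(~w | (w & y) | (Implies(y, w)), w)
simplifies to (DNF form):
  w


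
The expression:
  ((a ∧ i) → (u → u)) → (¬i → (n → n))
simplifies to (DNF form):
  True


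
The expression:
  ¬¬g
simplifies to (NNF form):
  g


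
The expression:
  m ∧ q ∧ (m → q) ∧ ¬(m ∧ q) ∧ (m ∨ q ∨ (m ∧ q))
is never true.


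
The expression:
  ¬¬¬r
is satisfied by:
  {r: False}


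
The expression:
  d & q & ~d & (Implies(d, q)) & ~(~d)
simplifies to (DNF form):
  False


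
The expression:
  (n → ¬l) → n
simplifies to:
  n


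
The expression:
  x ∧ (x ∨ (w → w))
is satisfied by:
  {x: True}


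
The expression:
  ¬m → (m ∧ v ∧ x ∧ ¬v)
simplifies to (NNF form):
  m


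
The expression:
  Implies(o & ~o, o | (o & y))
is always true.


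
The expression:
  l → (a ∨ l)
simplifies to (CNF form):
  True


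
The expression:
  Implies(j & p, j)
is always true.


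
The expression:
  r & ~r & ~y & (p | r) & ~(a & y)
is never true.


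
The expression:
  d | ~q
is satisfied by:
  {d: True, q: False}
  {q: False, d: False}
  {q: True, d: True}


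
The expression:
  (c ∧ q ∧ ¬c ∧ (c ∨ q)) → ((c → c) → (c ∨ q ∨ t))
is always true.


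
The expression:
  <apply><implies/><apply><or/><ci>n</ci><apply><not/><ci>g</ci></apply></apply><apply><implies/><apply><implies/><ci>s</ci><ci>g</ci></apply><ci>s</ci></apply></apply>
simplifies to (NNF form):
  <apply><or/><ci>s</ci><apply><and/><ci>g</ci><apply><not/><ci>n</ci></apply></apply></apply>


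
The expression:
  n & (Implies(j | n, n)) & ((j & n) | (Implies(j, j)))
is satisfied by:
  {n: True}


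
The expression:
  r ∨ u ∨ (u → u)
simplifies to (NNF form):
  True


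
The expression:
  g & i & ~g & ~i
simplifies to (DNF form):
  False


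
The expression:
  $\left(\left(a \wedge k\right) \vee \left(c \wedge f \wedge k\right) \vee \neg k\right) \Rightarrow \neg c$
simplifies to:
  $\left(k \wedge \neg a \wedge \neg f\right) \vee \neg c$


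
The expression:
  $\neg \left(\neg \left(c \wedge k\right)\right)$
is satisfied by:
  {c: True, k: True}


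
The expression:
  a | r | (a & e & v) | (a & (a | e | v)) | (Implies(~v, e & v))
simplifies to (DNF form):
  a | r | v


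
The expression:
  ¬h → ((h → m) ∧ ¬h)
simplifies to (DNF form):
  True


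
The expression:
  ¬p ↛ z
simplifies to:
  z ∨ ¬p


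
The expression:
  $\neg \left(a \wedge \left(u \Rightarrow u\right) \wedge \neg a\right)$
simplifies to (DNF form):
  $\text{True}$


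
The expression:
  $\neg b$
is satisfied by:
  {b: False}


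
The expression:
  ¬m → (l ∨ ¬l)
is always true.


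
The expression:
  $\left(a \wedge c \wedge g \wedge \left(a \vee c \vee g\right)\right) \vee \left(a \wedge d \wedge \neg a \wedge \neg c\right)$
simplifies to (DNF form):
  $a \wedge c \wedge g$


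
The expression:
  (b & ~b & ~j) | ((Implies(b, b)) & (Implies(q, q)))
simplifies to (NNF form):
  True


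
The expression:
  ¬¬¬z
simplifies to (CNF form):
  ¬z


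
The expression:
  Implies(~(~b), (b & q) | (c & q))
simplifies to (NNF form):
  q | ~b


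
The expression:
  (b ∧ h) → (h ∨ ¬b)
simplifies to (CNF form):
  True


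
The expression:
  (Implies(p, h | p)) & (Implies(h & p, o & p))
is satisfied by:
  {o: True, p: False, h: False}
  {p: False, h: False, o: False}
  {h: True, o: True, p: False}
  {h: True, p: False, o: False}
  {o: True, p: True, h: False}
  {p: True, o: False, h: False}
  {h: True, p: True, o: True}


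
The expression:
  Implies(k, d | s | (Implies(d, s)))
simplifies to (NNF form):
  True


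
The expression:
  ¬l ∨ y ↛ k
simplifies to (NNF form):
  (y ∧ ¬k) ∨ ¬l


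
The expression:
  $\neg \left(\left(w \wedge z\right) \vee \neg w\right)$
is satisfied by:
  {w: True, z: False}


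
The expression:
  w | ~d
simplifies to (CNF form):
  w | ~d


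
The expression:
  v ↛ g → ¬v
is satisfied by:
  {g: True, v: False}
  {v: False, g: False}
  {v: True, g: True}


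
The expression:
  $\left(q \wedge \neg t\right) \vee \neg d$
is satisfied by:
  {q: True, d: False, t: False}
  {q: False, d: False, t: False}
  {t: True, q: True, d: False}
  {t: True, q: False, d: False}
  {d: True, q: True, t: False}


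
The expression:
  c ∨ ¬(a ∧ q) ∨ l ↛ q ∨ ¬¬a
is always true.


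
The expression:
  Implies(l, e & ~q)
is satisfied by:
  {e: True, l: False, q: False}
  {e: False, l: False, q: False}
  {q: True, e: True, l: False}
  {q: True, e: False, l: False}
  {l: True, e: True, q: False}


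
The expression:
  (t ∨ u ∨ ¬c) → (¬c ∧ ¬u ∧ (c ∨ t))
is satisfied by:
  {t: True, u: False, c: False}
  {c: True, u: False, t: False}


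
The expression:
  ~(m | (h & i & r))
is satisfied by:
  {h: False, i: False, m: False, r: False}
  {r: True, h: False, i: False, m: False}
  {i: True, r: False, h: False, m: False}
  {r: True, i: True, h: False, m: False}
  {h: True, r: False, i: False, m: False}
  {r: True, h: True, i: False, m: False}
  {i: True, h: True, r: False, m: False}


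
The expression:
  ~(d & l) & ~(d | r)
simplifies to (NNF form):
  ~d & ~r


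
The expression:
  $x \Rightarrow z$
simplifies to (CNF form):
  $z \vee \neg x$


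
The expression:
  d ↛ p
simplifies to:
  d ∧ ¬p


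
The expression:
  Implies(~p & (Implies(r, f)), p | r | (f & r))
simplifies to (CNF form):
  p | r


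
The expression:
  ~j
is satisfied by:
  {j: False}


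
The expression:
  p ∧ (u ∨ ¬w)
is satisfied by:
  {p: True, u: True, w: False}
  {p: True, w: False, u: False}
  {p: True, u: True, w: True}


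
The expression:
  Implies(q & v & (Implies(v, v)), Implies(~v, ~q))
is always true.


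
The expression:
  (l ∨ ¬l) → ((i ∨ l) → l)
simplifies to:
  l ∨ ¬i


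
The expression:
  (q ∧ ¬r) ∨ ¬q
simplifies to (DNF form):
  ¬q ∨ ¬r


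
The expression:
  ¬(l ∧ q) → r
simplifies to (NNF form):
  r ∨ (l ∧ q)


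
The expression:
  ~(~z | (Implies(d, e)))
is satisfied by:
  {z: True, d: True, e: False}


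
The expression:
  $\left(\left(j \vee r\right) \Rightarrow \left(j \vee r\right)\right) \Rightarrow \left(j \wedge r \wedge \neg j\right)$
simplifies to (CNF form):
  $\text{False}$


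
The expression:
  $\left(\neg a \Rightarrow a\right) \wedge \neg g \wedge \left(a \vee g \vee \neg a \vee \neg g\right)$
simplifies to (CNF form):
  $a \wedge \neg g$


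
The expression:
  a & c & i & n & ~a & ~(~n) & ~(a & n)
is never true.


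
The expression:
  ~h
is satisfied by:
  {h: False}


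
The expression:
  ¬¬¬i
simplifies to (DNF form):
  ¬i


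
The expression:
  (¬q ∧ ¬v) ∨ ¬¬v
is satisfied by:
  {v: True, q: False}
  {q: False, v: False}
  {q: True, v: True}


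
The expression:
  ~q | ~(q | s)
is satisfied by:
  {q: False}


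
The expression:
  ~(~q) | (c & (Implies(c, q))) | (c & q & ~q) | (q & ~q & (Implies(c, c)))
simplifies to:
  q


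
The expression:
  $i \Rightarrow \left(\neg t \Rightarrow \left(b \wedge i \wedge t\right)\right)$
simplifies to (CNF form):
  $t \vee \neg i$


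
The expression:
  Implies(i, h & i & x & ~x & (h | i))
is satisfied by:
  {i: False}


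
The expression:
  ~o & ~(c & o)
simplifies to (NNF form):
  ~o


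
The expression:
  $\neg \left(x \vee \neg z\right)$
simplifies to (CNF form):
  $z \wedge \neg x$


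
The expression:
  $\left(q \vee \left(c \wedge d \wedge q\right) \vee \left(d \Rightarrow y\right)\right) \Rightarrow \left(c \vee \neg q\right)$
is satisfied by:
  {c: True, q: False}
  {q: False, c: False}
  {q: True, c: True}


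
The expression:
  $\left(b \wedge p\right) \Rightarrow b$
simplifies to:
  $\text{True}$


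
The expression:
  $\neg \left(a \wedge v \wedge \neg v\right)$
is always true.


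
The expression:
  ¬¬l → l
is always true.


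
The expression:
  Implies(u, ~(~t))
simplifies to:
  t | ~u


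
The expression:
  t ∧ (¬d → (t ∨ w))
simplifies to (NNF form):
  t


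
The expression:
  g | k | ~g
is always true.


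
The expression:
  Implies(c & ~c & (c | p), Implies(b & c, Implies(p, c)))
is always true.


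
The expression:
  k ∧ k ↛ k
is never true.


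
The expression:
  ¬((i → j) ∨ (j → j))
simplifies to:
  False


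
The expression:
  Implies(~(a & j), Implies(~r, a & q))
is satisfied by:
  {r: True, a: True, j: True, q: True}
  {r: True, a: True, j: True, q: False}
  {r: True, a: True, q: True, j: False}
  {r: True, a: True, q: False, j: False}
  {r: True, j: True, q: True, a: False}
  {r: True, j: True, q: False, a: False}
  {r: True, j: False, q: True, a: False}
  {r: True, j: False, q: False, a: False}
  {a: True, j: True, q: True, r: False}
  {a: True, j: True, q: False, r: False}
  {a: True, q: True, j: False, r: False}


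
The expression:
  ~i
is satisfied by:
  {i: False}


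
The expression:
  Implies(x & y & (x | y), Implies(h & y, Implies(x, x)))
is always true.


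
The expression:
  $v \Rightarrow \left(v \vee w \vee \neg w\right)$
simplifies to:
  $\text{True}$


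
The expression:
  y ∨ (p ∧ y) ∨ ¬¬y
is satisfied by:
  {y: True}


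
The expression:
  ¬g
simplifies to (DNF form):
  ¬g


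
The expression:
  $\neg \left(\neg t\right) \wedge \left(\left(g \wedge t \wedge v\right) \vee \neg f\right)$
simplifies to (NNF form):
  $t \wedge \left(g \vee \neg f\right) \wedge \left(v \vee \neg f\right)$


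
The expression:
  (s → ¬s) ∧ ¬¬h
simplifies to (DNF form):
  h ∧ ¬s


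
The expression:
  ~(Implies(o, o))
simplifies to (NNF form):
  False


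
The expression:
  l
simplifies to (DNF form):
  l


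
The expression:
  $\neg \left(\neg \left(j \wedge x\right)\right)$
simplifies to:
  $j \wedge x$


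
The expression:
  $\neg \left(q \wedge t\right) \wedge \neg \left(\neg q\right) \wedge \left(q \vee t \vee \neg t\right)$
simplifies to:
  $q \wedge \neg t$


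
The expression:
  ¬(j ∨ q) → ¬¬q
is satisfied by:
  {q: True, j: True}
  {q: True, j: False}
  {j: True, q: False}


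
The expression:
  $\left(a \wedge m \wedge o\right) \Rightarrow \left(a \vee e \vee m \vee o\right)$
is always true.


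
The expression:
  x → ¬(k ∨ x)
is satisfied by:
  {x: False}


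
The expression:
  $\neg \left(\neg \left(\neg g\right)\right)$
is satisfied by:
  {g: False}


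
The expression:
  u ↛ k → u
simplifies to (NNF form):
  True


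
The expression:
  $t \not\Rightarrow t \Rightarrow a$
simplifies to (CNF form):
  $\text{True}$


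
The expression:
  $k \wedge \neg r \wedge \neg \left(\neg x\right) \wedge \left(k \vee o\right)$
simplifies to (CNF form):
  $k \wedge x \wedge \neg r$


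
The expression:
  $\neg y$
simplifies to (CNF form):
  $\neg y$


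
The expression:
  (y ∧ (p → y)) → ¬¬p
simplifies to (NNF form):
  p ∨ ¬y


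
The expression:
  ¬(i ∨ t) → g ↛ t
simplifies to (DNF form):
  g ∨ i ∨ t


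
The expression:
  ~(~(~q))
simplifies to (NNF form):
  ~q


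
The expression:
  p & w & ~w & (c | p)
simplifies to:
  False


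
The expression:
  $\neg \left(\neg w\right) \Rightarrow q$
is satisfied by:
  {q: True, w: False}
  {w: False, q: False}
  {w: True, q: True}


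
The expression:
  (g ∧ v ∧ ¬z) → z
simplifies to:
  z ∨ ¬g ∨ ¬v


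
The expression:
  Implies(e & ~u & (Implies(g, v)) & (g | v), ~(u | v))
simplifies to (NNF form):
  u | ~e | ~v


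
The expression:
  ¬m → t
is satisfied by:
  {t: True, m: True}
  {t: True, m: False}
  {m: True, t: False}


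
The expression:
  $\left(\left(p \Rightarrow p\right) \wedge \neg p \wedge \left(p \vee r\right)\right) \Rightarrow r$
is always true.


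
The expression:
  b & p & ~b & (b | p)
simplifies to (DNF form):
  False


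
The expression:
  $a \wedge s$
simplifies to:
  $a \wedge s$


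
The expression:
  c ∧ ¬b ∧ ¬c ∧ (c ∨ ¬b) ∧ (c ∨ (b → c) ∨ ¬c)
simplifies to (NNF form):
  False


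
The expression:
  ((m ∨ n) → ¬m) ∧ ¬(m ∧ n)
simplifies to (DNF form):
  ¬m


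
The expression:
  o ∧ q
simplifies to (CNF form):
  o ∧ q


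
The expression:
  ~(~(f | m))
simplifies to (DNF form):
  f | m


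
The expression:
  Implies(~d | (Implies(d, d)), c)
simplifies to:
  c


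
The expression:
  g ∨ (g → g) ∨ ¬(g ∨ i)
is always true.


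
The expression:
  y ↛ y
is never true.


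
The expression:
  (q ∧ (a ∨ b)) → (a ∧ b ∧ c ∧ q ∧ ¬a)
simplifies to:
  (¬a ∧ ¬b) ∨ ¬q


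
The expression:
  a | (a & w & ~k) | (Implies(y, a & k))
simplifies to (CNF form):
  a | ~y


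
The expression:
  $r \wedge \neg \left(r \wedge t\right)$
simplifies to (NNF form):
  $r \wedge \neg t$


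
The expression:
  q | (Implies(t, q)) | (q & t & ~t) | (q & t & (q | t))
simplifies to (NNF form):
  q | ~t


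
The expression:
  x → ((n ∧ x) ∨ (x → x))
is always true.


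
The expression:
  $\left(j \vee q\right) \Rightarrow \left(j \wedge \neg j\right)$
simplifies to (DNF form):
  $\neg j \wedge \neg q$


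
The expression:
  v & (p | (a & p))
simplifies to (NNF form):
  p & v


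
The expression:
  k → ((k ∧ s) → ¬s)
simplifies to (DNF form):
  ¬k ∨ ¬s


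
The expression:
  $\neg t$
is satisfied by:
  {t: False}


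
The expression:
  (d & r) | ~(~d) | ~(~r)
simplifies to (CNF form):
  d | r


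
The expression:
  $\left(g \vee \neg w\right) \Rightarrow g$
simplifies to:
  $g \vee w$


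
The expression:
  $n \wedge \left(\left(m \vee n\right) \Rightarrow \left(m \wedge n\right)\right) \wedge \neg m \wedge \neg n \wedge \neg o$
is never true.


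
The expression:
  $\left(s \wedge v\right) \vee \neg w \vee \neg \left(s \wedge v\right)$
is always true.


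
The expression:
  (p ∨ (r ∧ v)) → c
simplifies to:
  c ∨ (¬p ∧ ¬r) ∨ (¬p ∧ ¬v)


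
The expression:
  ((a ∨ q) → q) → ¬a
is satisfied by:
  {q: False, a: False}
  {a: True, q: False}
  {q: True, a: False}


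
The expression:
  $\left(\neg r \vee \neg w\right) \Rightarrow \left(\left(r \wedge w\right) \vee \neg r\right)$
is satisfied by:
  {w: True, r: False}
  {r: False, w: False}
  {r: True, w: True}


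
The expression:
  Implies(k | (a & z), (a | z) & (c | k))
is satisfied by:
  {c: True, a: False, k: False, z: False}
  {z: False, a: False, c: False, k: False}
  {z: True, c: True, a: False, k: False}
  {z: True, a: False, c: False, k: False}
  {c: True, a: True, z: False, k: False}
  {a: True, z: False, c: False, k: False}
  {z: True, a: True, c: True, k: False}
  {k: True, c: True, z: True, a: False}
  {k: True, z: True, a: False, c: False}
  {k: True, c: True, a: True, z: False}
  {k: True, a: True, z: False, c: False}
  {k: True, c: True, z: True, a: True}
  {k: True, z: True, a: True, c: False}


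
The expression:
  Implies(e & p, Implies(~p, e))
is always true.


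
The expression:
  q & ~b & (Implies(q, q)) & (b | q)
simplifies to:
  q & ~b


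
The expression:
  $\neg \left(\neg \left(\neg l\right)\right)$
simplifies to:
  $\neg l$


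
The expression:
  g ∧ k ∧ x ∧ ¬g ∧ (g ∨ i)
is never true.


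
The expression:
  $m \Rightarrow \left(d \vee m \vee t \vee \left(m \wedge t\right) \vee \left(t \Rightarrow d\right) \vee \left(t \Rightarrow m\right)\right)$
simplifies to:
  $\text{True}$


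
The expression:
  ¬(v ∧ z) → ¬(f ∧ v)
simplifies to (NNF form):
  z ∨ ¬f ∨ ¬v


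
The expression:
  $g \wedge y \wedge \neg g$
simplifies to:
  $\text{False}$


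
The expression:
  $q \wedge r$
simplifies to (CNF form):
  $q \wedge r$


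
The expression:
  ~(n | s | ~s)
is never true.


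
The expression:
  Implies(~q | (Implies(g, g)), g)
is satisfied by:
  {g: True}


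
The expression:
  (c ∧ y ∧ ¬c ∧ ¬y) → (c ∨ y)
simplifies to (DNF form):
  True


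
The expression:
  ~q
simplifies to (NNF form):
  ~q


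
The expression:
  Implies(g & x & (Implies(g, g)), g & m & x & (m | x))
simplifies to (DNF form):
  m | ~g | ~x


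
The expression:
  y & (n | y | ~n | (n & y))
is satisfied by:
  {y: True}


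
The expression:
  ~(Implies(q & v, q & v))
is never true.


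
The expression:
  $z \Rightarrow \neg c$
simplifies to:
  $\neg c \vee \neg z$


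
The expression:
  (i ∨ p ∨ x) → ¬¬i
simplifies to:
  i ∨ (¬p ∧ ¬x)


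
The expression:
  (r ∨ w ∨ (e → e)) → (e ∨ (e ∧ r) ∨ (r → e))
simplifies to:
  e ∨ ¬r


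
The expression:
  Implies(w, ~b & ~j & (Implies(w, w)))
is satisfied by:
  {b: False, w: False, j: False}
  {j: True, b: False, w: False}
  {b: True, j: False, w: False}
  {j: True, b: True, w: False}
  {w: True, j: False, b: False}


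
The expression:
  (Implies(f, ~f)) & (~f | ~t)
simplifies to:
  ~f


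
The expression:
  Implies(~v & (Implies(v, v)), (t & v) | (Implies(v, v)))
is always true.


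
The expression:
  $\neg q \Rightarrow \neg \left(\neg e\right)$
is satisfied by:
  {q: True, e: True}
  {q: True, e: False}
  {e: True, q: False}


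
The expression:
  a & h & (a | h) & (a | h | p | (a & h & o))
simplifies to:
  a & h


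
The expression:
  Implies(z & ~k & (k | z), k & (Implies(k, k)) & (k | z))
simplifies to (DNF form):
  k | ~z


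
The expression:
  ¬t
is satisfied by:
  {t: False}


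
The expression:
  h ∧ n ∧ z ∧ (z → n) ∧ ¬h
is never true.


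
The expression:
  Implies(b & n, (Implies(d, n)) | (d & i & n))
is always true.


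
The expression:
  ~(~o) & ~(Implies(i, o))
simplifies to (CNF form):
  False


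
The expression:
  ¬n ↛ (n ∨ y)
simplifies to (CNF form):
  ¬n ∧ ¬y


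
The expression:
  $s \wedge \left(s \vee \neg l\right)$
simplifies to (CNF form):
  $s$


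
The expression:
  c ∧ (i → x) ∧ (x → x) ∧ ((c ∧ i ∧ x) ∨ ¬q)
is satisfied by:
  {c: True, x: True, q: False, i: False}
  {c: True, x: False, q: False, i: False}
  {c: True, i: True, x: True, q: False}
  {c: True, q: True, i: True, x: True}


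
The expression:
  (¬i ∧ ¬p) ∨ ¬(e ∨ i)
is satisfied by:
  {i: False, p: False, e: False}
  {e: True, i: False, p: False}
  {p: True, i: False, e: False}


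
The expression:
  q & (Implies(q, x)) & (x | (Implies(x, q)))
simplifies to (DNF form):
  q & x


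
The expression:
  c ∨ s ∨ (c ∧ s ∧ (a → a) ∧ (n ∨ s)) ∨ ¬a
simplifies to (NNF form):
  c ∨ s ∨ ¬a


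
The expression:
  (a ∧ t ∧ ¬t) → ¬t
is always true.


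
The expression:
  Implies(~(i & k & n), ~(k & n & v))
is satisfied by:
  {i: True, k: False, n: False, v: False}
  {v: False, k: False, i: False, n: False}
  {v: True, i: True, k: False, n: False}
  {v: True, k: False, i: False, n: False}
  {n: True, i: True, v: False, k: False}
  {n: True, v: False, k: False, i: False}
  {n: True, v: True, i: True, k: False}
  {n: True, v: True, k: False, i: False}
  {i: True, k: True, n: False, v: False}
  {k: True, n: False, i: False, v: False}
  {v: True, k: True, i: True, n: False}
  {v: True, k: True, n: False, i: False}
  {i: True, k: True, n: True, v: False}
  {k: True, n: True, v: False, i: False}
  {v: True, k: True, n: True, i: True}


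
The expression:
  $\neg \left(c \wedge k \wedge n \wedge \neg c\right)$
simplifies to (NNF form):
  $\text{True}$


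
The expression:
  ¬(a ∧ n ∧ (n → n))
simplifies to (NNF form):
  ¬a ∨ ¬n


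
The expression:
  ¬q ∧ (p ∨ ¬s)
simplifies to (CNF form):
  ¬q ∧ (p ∨ ¬s)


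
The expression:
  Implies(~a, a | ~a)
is always true.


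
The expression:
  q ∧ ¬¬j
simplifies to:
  j ∧ q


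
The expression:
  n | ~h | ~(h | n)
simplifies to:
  n | ~h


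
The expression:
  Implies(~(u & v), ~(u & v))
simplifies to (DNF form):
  True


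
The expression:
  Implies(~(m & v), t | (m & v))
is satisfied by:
  {t: True, m: True, v: True}
  {t: True, m: True, v: False}
  {t: True, v: True, m: False}
  {t: True, v: False, m: False}
  {m: True, v: True, t: False}


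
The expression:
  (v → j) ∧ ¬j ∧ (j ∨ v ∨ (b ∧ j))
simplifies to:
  False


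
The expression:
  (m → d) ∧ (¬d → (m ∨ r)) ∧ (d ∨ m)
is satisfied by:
  {d: True}


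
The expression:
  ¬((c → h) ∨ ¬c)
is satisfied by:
  {c: True, h: False}


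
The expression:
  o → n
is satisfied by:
  {n: True, o: False}
  {o: False, n: False}
  {o: True, n: True}


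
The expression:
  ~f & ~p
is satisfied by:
  {p: False, f: False}


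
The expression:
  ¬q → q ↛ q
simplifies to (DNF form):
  q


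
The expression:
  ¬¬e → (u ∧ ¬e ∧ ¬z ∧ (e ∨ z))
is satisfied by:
  {e: False}


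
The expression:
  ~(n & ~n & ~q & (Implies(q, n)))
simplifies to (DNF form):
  True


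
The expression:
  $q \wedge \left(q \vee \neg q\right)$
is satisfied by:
  {q: True}


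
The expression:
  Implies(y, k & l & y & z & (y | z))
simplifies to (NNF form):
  ~y | (k & l & z)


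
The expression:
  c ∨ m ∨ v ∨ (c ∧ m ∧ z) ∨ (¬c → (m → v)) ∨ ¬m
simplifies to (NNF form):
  True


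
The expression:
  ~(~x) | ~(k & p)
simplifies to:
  x | ~k | ~p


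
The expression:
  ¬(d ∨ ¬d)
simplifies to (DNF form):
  False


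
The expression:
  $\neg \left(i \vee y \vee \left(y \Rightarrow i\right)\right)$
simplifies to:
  $\text{False}$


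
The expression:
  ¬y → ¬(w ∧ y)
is always true.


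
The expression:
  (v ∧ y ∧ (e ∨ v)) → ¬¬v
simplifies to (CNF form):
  True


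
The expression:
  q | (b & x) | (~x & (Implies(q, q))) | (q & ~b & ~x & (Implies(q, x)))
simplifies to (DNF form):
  b | q | ~x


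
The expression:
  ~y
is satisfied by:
  {y: False}


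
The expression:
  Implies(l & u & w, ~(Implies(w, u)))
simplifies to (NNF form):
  ~l | ~u | ~w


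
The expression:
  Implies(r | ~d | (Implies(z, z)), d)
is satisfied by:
  {d: True}


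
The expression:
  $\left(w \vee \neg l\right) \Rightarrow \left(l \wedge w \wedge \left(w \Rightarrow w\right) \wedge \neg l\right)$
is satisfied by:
  {l: True, w: False}


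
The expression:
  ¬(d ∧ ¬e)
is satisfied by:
  {e: True, d: False}
  {d: False, e: False}
  {d: True, e: True}


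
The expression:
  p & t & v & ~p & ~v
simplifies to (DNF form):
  False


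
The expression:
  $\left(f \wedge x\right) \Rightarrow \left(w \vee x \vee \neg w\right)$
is always true.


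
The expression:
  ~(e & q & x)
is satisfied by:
  {e: False, q: False, x: False}
  {x: True, e: False, q: False}
  {q: True, e: False, x: False}
  {x: True, q: True, e: False}
  {e: True, x: False, q: False}
  {x: True, e: True, q: False}
  {q: True, e: True, x: False}


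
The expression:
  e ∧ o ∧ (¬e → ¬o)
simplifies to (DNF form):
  e ∧ o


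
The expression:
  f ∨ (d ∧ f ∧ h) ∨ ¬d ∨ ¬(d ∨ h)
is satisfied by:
  {f: True, d: False}
  {d: False, f: False}
  {d: True, f: True}


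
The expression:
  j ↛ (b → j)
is never true.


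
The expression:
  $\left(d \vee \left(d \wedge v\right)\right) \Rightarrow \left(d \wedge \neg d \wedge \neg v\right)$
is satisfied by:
  {d: False}


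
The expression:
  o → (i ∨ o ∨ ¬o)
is always true.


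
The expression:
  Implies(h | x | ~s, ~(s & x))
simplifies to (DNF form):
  ~s | ~x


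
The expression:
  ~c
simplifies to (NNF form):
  ~c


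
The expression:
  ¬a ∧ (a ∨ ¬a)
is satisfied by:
  {a: False}


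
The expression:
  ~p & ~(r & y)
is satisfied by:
  {y: False, p: False, r: False}
  {r: True, y: False, p: False}
  {y: True, r: False, p: False}


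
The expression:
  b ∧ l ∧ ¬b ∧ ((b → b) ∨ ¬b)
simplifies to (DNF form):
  False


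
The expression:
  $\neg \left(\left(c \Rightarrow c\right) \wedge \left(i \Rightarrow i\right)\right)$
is never true.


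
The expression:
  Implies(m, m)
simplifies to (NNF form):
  True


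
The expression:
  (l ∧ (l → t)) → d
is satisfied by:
  {d: True, l: False, t: False}
  {l: False, t: False, d: False}
  {d: True, t: True, l: False}
  {t: True, l: False, d: False}
  {d: True, l: True, t: False}
  {l: True, d: False, t: False}
  {d: True, t: True, l: True}


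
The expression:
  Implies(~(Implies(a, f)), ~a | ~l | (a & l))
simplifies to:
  True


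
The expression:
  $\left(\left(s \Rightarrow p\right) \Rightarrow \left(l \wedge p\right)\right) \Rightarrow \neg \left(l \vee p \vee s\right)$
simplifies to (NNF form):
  $\left(p \wedge \neg l\right) \vee \left(\neg p \wedge \neg s\right)$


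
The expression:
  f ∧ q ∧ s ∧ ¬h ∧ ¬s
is never true.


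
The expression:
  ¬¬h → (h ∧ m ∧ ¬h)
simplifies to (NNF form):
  ¬h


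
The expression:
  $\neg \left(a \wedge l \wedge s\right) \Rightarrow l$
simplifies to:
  $l$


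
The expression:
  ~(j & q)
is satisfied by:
  {q: False, j: False}
  {j: True, q: False}
  {q: True, j: False}


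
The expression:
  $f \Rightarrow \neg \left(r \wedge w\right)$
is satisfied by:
  {w: False, r: False, f: False}
  {f: True, w: False, r: False}
  {r: True, w: False, f: False}
  {f: True, r: True, w: False}
  {w: True, f: False, r: False}
  {f: True, w: True, r: False}
  {r: True, w: True, f: False}


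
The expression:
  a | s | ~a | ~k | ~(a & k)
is always true.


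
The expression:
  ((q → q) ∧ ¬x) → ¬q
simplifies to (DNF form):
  x ∨ ¬q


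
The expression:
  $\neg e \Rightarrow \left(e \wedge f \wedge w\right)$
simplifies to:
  $e$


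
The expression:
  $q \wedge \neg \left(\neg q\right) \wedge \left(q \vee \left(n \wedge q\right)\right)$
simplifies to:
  $q$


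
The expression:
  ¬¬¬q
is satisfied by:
  {q: False}


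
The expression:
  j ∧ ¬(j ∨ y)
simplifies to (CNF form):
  False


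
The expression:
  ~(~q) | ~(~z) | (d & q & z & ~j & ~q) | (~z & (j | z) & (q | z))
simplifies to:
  q | z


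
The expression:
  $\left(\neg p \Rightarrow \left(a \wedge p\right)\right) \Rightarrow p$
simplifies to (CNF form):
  $\text{True}$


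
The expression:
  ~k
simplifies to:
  ~k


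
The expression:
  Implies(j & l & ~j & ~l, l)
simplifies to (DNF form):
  True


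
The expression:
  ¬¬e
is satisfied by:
  {e: True}


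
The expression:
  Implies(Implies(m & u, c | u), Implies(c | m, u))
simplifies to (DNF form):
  u | (~c & ~m)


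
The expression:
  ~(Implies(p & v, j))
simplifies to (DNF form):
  p & v & ~j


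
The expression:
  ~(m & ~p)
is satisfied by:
  {p: True, m: False}
  {m: False, p: False}
  {m: True, p: True}


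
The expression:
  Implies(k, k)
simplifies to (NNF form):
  True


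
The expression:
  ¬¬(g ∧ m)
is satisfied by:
  {m: True, g: True}


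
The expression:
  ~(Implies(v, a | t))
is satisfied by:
  {v: True, t: False, a: False}


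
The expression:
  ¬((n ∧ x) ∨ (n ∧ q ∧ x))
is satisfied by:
  {x: False, n: False}
  {n: True, x: False}
  {x: True, n: False}


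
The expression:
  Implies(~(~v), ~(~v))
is always true.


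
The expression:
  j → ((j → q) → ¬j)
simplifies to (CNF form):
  ¬j ∨ ¬q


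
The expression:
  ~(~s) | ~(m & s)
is always true.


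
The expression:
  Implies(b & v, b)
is always true.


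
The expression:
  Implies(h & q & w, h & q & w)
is always true.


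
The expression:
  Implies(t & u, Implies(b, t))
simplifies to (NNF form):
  True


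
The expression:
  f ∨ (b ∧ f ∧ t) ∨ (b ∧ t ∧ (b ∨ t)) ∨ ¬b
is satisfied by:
  {t: True, f: True, b: False}
  {t: True, f: False, b: False}
  {f: True, t: False, b: False}
  {t: False, f: False, b: False}
  {b: True, t: True, f: True}
  {b: True, t: True, f: False}
  {b: True, f: True, t: False}


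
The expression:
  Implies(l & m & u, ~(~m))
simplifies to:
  True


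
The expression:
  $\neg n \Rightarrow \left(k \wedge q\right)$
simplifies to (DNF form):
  $n \vee \left(k \wedge q\right)$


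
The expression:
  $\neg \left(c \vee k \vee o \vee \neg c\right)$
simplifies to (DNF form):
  $\text{False}$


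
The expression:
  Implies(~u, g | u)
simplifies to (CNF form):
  g | u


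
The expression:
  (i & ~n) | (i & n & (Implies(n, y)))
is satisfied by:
  {y: True, i: True, n: False}
  {i: True, n: False, y: False}
  {y: True, n: True, i: True}


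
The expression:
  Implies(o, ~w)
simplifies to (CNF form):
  ~o | ~w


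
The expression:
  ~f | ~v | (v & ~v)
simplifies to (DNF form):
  ~f | ~v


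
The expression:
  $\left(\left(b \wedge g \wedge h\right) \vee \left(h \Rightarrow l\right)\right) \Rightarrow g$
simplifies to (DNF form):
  $g \vee \left(h \wedge \neg l\right)$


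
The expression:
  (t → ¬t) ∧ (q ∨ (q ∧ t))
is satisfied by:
  {q: True, t: False}


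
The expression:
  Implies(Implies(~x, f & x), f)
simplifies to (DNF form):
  f | ~x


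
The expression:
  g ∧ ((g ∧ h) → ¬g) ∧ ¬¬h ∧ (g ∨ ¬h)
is never true.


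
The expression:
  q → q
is always true.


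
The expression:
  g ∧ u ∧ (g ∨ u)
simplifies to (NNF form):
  g ∧ u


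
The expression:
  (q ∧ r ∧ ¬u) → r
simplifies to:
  True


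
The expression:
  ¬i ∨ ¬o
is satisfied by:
  {o: False, i: False}
  {i: True, o: False}
  {o: True, i: False}


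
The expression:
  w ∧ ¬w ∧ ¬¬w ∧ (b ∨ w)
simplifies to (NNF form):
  False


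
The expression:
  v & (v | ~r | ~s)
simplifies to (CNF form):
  v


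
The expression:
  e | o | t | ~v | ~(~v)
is always true.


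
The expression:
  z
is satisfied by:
  {z: True}


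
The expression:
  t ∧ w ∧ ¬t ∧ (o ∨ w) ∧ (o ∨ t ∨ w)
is never true.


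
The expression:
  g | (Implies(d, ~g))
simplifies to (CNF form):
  True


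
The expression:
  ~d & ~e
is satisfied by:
  {d: False, e: False}


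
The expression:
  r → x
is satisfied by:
  {x: True, r: False}
  {r: False, x: False}
  {r: True, x: True}


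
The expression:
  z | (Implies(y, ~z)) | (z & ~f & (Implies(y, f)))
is always true.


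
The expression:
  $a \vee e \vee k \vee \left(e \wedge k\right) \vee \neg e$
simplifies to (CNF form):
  $\text{True}$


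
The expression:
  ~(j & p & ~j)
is always true.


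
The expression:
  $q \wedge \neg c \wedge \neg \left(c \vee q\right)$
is never true.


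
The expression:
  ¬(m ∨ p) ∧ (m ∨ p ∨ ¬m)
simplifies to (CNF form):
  ¬m ∧ ¬p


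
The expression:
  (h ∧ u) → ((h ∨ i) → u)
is always true.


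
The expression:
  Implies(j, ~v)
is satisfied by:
  {v: False, j: False}
  {j: True, v: False}
  {v: True, j: False}


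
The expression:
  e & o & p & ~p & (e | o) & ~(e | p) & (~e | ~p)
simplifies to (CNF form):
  False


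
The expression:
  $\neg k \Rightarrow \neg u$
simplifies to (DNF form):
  $k \vee \neg u$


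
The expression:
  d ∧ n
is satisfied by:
  {d: True, n: True}


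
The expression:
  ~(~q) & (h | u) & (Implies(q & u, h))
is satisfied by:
  {h: True, q: True}


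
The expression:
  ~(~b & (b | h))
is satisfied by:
  {b: True, h: False}
  {h: False, b: False}
  {h: True, b: True}


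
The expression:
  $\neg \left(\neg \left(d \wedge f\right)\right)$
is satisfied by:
  {d: True, f: True}


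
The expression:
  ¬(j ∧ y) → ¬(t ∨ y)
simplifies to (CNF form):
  (j ∨ ¬t) ∧ (j ∨ ¬y) ∧ (y ∨ ¬t) ∧ (y ∨ ¬y)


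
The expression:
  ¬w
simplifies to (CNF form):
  ¬w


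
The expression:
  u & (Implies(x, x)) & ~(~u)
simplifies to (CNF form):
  u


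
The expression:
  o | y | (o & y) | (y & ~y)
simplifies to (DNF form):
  o | y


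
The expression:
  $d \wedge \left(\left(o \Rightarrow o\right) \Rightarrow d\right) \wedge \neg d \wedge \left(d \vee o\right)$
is never true.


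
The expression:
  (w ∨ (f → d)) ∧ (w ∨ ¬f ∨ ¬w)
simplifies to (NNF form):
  d ∨ w ∨ ¬f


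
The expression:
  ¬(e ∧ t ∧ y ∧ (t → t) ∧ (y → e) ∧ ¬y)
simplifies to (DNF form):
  True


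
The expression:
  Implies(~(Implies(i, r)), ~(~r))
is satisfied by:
  {r: True, i: False}
  {i: False, r: False}
  {i: True, r: True}


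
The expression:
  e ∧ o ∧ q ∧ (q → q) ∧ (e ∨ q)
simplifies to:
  e ∧ o ∧ q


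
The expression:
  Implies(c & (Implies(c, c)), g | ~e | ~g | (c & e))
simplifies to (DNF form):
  True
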